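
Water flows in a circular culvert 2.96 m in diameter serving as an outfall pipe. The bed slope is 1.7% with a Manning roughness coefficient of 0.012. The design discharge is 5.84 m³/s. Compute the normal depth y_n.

y_n = 0.618 m

Manning's equation rearranged: A R^(2/3) = nQ / (1·√S) = 0.012 × 5.84 / (√0.017) = 0.5375.
At y = 0.425 m: A R^(2/3) = 0.25 — too small.
At y = 0.785 m: A R^(2/3) = 0.8666 — too large.
At y = 0.618 m: A R^(2/3) = 0.5378 — ≈ 0.5375.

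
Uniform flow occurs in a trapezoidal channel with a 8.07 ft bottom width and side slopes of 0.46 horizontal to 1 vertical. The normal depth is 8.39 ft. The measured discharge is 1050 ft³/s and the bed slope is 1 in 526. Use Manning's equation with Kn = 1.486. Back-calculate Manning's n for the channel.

With bottom width b = 8.07 ft and side slope z = 0.46: A = (b + zy)y = (8.07 + 0.46×8.39)×8.39 = 100.1 ft²; P = b + 2y√(1+z²) = 8.07 + 2×8.39×1.101 = 26.54 ft.
Hydraulic radius R = A/P = 100.1/26.54 = 3.771 ft.
Rearranging Manning's equation: n = (1.486/Q) A R^(2/3) S^(1/2) = (1.486/1050) × 100.1 × 3.771^(2/3) × √0.001901 = 0.015.

n = 0.015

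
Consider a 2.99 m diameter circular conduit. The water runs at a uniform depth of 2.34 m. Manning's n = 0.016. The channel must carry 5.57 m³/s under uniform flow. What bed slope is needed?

S = 0.00026

For a circular section of diameter D = 2.99 m at depth y = 2.34 m, the central angle is θ = 2 arccos(1 − 2y/D) = 4.343 rad. Then A = (D²/8)(θ − sin θ) = 5.895 m² and P = Dθ/2 = 6.493 m.
Hydraulic radius R = A/P = 5.895/6.493 = 0.908 m.
From Manning's equation, S = [nQ / (1 A R^(2/3))]² = [0.016 × 5.57 / (1 × 5.895 × 0.908^(2/3))]² = 0.00026.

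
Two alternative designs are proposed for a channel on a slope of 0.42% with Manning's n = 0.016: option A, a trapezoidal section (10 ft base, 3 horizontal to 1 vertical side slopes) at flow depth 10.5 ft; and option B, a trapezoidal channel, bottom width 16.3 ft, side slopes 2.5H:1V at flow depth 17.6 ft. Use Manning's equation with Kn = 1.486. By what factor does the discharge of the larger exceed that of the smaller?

Channel A: With bottom width b = 10 ft and side slope z = 3: A = (b + zy)y = (10 + 3×10.5)×10.5 = 435.8 ft²; P = b + 2y√(1+z²) = 10 + 2×10.5×3.162 = 76.41 ft. Hydraulic radius R = A/P = 435.8/76.41 = 5.703 ft. Q_A = (1.486/0.016)·435.8·5.703^(2/3)·√0.0042 = 8372 ft³/s.
Channel B: With bottom width b = 16.3 ft and side slope z = 2.5: A = (b + zy)y = (16.3 + 2.5×17.6)×17.6 = 1061 ft²; P = b + 2y√(1+z²) = 16.3 + 2×17.6×2.693 = 111.1 ft. Hydraulic radius R = A/P = 1061/111.1 = 9.554 ft. Q_B = (1.486/0.016)·1061·9.554^(2/3)·√0.0042 = 28760 ft³/s.
The larger discharge is 28760 ft³/s and the smaller is 8372 ft³/s; the ratio is 3.44.

3.44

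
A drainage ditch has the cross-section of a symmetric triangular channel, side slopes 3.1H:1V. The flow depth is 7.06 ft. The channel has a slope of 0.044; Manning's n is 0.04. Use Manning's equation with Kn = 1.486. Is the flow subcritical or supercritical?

supercritical

For a triangular section with side slope z = 3.1: A = zy² = 3.1×7.06² = 154.5 ft²; P = 2y√(1+z²) = 2×7.06×3.257 = 45.99 ft.
Hydraulic radius R = A/P = 154.5/45.99 = 3.36 ft.
V = (1.486/n) R^(2/3) √S = (1.486/0.04) × 3.36^(2/3) × √0.044 = 17.48 ft/s. Hydraulic depth D_h = A/T = 154.5/43.77 = 3.53 ft.
Froude number Fr = V/√(g·D_h) = 17.48/√(32.2×3.53) = 1.64, which is greater than 1, so the flow is supercritical.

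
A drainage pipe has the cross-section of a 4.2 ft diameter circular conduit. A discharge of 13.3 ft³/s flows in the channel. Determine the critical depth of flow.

At critical depth, Q² T / (g A³) = 1, i.e. A³/T = Q²/g = 13.3²/32.2 = 5.493.
Trying y = 1.19 ft: A³/T = 8.89 — too large.
Trying y = 0.826 ft: A³/T = 2.139 — too small.
Trying y = 1.05 ft: A³/T = 5.463 — matches.

y_c = 1.05 ft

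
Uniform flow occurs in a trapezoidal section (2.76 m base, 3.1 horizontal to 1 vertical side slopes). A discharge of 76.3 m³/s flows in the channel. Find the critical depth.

At critical depth, Q² T / (g A³) = 1, i.e. A³/T = Q²/g = 76.3²/9.81 = 593.4.
Trying y = 1.72 m: A³/T = 200.8 — too small.
Trying y = 2.68 m: A³/T = 1347 — too large.
Trying y = 2.22 m: A³/T = 593.5 — matches.

y_c = 2.22 m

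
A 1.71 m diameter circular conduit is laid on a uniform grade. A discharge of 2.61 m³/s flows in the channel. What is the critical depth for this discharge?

y_c = 0.802 m

At critical depth, Q² T / (g A³) = 1, i.e. A³/T = Q²/g = 2.61²/9.81 = 0.6944.
At y = 0.713 m: A³/T = 0.4419 — low.
At y = 0.802 m: A³/T = 0.6933 — ≈ 0.6944.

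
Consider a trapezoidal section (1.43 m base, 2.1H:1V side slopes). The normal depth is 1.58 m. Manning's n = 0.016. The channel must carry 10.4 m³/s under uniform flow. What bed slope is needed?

S = 0.000607

With bottom width b = 1.43 m and side slope z = 2.1: A = (b + zy)y = (1.43 + 2.1×1.58)×1.58 = 7.502 m²; P = b + 2y√(1+z²) = 1.43 + 2×1.58×2.326 = 8.78 m.
Hydraulic radius R = A/P = 7.502/8.78 = 0.8544 m.
From Manning's equation, S = [nQ / (1 A R^(2/3))]² = [0.016 × 10.4 / (1 × 7.502 × 0.8544^(2/3))]² = 0.000607.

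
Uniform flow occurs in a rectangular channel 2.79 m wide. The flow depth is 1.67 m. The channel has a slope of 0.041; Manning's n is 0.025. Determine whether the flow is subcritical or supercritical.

supercritical

Flow area A = b·y = 2.79 × 1.67 = 4.659 m². Wetted perimeter P = b + 2y = 2.79 + 2×1.67 = 6.13 m.
Hydraulic radius R = A/P = 4.659/6.13 = 0.7601 m.
V = (1/n) R^(2/3) √S = (1/0.025) × 0.7601^(2/3) × √0.041 = 6.746 m/s. Hydraulic depth D_h = A/T = 4.659/2.79 = 1.67 m.
Froude number Fr = V/√(g·D_h) = 6.746/√(9.81×1.67) = 1.67, which is greater than 1, so the flow is supercritical.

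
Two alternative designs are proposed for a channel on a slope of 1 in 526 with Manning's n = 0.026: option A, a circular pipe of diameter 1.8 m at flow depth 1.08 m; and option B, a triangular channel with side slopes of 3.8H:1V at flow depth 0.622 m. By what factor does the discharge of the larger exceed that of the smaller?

1.52

Channel A: For a circular section of diameter D = 1.8 m at depth y = 1.08 m, the central angle is θ = 2 arccos(1 − 2y/D) = 3.544 rad. Then A = (D²/8)(θ − sin θ) = 1.594 m² and P = Dθ/2 = 3.19 m. Hydraulic radius R = A/P = 1.594/3.19 = 0.4998 m. Q_A = (1/0.026)·1.594·0.4998^(2/3)·√0.001901 = 1.684 m³/s.
Channel B: For a triangular section with side slope z = 3.8: A = zy² = 3.8×0.622² = 1.47 m²; P = 2y√(1+z²) = 2×0.622×3.929 = 4.888 m. Hydraulic radius R = A/P = 1.47/4.888 = 0.3008 m. Q_B = (1/0.026)·1.47·0.3008^(2/3)·√0.001901 = 1.107 m³/s.
The larger discharge is 1.684 m³/s and the smaller is 1.107 m³/s; the ratio is 1.52.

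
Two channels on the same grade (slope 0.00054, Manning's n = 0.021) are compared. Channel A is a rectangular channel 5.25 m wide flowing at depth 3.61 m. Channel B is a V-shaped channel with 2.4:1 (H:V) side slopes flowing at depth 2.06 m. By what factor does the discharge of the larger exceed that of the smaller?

Channel A: Flow area A = b·y = 5.25 × 3.61 = 18.95 m². Wetted perimeter P = b + 2y = 5.25 + 2×3.61 = 12.47 m. Hydraulic radius R = A/P = 18.95/12.47 = 1.52 m. Q_A = (1/0.021)·18.95·1.52^(2/3)·√0.00054 = 27.72 m³/s.
Channel B: For a triangular section with side slope z = 2.4: A = zy² = 2.4×2.06² = 10.18 m²; P = 2y√(1+z²) = 2×2.06×2.6 = 10.71 m. Hydraulic radius R = A/P = 10.18/10.71 = 0.9508 m. Q_B = (1/0.021)·10.18·0.9508^(2/3)·√0.00054 = 10.9 m³/s.
The larger discharge is 27.72 m³/s and the smaller is 10.9 m³/s; the ratio is 2.54.

2.54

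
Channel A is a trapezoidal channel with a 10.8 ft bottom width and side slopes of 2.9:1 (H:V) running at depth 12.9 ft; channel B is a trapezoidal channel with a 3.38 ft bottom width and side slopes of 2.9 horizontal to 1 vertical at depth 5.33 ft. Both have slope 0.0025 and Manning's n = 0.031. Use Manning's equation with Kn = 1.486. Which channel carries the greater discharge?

Channel A: With bottom width b = 10.8 ft and side slope z = 2.9: A = (b + zy)y = (10.8 + 2.9×12.9)×12.9 = 621.9 ft²; P = b + 2y√(1+z²) = 10.8 + 2×12.9×3.068 = 89.94 ft. Hydraulic radius R = A/P = 621.9/89.94 = 6.914 ft. Q_A = (1.486/0.031)·621.9·6.914^(2/3)·√0.0025 = 5410 ft³/s.
Channel B: With bottom width b = 3.38 ft and side slope z = 2.9: A = (b + zy)y = (3.38 + 2.9×5.33)×5.33 = 100.4 ft²; P = b + 2y√(1+z²) = 3.38 + 2×5.33×3.068 = 36.08 ft. Hydraulic radius R = A/P = 100.4/36.08 = 2.783 ft. Q_B = (1.486/0.031)·100.4·2.783^(2/3)·√0.0025 = 476.1 ft³/s.
Q_A = 5410 ft³/s vs Q_B = 476.1 ft³/s, so channel A carries more.

channel A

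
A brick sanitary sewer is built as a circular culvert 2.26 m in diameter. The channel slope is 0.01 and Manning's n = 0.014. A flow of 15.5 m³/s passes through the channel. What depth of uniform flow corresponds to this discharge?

y_n = 1.52 m

Manning's equation rearranged: A R^(2/3) = nQ / (1·√S) = 0.014 × 15.5 / (√0.01) = 2.17.
Trying y = 1.73 m: A R^(2/3) = 2.559 — too large.
Trying y = 1.15 m: A R^(2/3) = 1.412 — too small.
Trying y = 1.52 m: A R^(2/3) = 2.175 — ≈ 2.17.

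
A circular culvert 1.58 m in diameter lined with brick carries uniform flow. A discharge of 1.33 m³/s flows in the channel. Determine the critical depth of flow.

At critical depth, Q² T / (g A³) = 1, i.e. A³/T = Q²/g = 1.33²/9.81 = 0.1803.
Try y = 0.722 m: A³/T = 0.4227 — over.
Try y = 0.419 m: A³/T = 0.05179 — short.
Try y = 0.578 m: A³/T = 0.18 — matches.

y_c = 0.578 m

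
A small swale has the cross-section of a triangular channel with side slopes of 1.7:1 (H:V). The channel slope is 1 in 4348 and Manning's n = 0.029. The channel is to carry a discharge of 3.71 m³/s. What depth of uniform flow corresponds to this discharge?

y_n = 2.11 m

Manning's equation rearranged: A R^(2/3) = nQ / (1·√S) = 0.029 × 3.71 / (√0.00023) = 7.094.
Try y = 2.59 m: A R^(2/3) = 12.27 — over.
Try y = 1.77 m: A R^(2/3) = 4.446 — short.
Try y = 2.11 m: A R^(2/3) = 7.104 — ≈ 7.094.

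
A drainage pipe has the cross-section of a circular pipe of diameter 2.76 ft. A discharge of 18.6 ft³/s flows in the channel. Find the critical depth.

At critical depth, Q² T / (g A³) = 1, i.e. A³/T = Q²/g = 18.6²/32.2 = 10.74.
At y = 1.8 ft: A³/T = 26.84 — too large.
At y = 1.42 ft: A³/T = 10.82 — close enough.

y_c = 1.42 ft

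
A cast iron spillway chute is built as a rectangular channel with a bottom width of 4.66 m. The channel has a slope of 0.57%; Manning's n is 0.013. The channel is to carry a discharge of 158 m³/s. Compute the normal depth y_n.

Manning's equation rearranged: A R^(2/3) = nQ / (1·√S) = 0.013 × 158 / (√0.0057) = 27.21.
Trying y = 5.54 m: A R^(2/3) = 35.91 — high.
Trying y = 3.51 m: A R^(2/3) = 20.47 — low.
Trying y = 4.41 m: A R^(2/3) = 27.22 — matches.

y_n = 4.41 m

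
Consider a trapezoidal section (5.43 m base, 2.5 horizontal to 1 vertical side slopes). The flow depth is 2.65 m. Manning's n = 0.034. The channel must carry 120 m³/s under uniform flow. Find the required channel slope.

S = 0.00856

With bottom width b = 5.43 m and side slope z = 2.5: A = (b + zy)y = (5.43 + 2.5×2.65)×2.65 = 31.95 m²; P = b + 2y√(1+z²) = 5.43 + 2×2.65×2.693 = 19.7 m.
Hydraulic radius R = A/P = 31.95/19.7 = 1.622 m.
From Manning's equation, S = [nQ / (1 A R^(2/3))]² = [0.034 × 120 / (1 × 31.95 × 1.622^(2/3))]² = 0.00856.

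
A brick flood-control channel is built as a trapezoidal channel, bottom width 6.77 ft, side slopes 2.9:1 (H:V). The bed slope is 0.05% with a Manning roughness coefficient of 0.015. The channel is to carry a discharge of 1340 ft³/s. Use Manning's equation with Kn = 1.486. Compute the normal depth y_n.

y_n = 7.85 ft

Manning's equation rearranged: A R^(2/3) = nQ / (1.486·√S) = 0.015 × 1340 / (1.486 × √0.0005) = 604.9.
Trying y = 6.38 ft: A R^(2/3) = 372.5 — too small.
Trying y = 7.85 ft: A R^(2/3) = 605.5 — close enough.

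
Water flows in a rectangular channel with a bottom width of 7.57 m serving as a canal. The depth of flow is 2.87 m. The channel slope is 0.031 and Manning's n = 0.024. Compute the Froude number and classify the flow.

Flow area A = b·y = 7.57 × 2.87 = 21.73 m². Wetted perimeter P = b + 2y = 7.57 + 2×2.87 = 13.31 m.
Hydraulic radius R = A/P = 21.73/13.31 = 1.632 m.
V = (1/n) R^(2/3) √S = (1/0.024) × 1.632^(2/3) × √0.031 = 10.17 m/s. Hydraulic depth D_h = A/T = 21.73/7.57 = 2.87 m.
Froude number Fr = V/√(g·D_h) = 10.17/√(9.81×2.87) = 1.92, which is greater than 1, so the flow is supercritical.

supercritical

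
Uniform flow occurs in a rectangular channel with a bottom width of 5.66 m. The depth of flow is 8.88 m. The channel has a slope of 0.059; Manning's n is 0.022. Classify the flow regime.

Flow area A = b·y = 5.66 × 8.88 = 50.26 m². Wetted perimeter P = b + 2y = 5.66 + 2×8.88 = 23.42 m.
Hydraulic radius R = A/P = 50.26/23.42 = 2.146 m.
V = (1/n) R^(2/3) √S = (1/0.022) × 2.146^(2/3) × √0.059 = 18.37 m/s. Hydraulic depth D_h = A/T = 50.26/5.66 = 8.88 m.
Froude number Fr = V/√(g·D_h) = 18.37/√(9.81×8.88) = 1.97, which is greater than 1, so the flow is supercritical.

supercritical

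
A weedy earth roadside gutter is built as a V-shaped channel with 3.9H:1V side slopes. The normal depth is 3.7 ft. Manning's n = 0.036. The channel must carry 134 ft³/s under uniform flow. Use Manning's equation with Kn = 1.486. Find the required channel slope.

For a triangular section with side slope z = 3.9: A = zy² = 3.9×3.7² = 53.39 ft²; P = 2y√(1+z²) = 2×3.7×4.026 = 29.79 ft.
Hydraulic radius R = A/P = 53.39/29.79 = 1.792 ft.
From Manning's equation, S = [nQ / (1.486 A R^(2/3))]² = [0.036 × 134 / (1.486 × 53.39 × 1.792^(2/3))]² = 0.0017.

S = 0.0017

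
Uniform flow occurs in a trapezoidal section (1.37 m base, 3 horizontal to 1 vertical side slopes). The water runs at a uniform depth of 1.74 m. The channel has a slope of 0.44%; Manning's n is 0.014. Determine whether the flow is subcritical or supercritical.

supercritical

With bottom width b = 1.37 m and side slope z = 3: A = (b + zy)y = (1.37 + 3×1.74)×1.74 = 11.47 m²; P = b + 2y√(1+z²) = 1.37 + 2×1.74×3.162 = 12.37 m.
Hydraulic radius R = A/P = 11.47/12.37 = 0.9266 m.
V = (1/n) R^(2/3) √S = (1/0.014) × 0.9266^(2/3) × √0.0044 = 4.503 m/s. Hydraulic depth D_h = A/T = 11.47/11.81 = 0.9709 m.
Froude number Fr = V/√(g·D_h) = 4.503/√(9.81×0.9709) = 1.46, which is greater than 1, so the flow is supercritical.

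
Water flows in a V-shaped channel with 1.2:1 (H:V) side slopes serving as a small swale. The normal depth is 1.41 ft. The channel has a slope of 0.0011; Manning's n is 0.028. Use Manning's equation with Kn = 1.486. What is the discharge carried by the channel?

Q = 2.79 ft³/s

For a triangular section with side slope z = 1.2: A = zy² = 1.2×1.41² = 2.386 ft²; P = 2y√(1+z²) = 2×1.41×1.562 = 4.405 ft.
Hydraulic radius R = A/P = 2.386/4.405 = 0.5416 ft.
Manning's equation: Q = (1.486/n) A R^(2/3) S^(1/2) = (1.486/0.028) × 2.386 × 0.5416^(2/3) × 0.0011^(1/2) = 2.79 ft³/s.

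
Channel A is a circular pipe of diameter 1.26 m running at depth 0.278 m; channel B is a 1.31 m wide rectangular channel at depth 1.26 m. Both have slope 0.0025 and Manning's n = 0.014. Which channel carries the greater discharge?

Channel A: For a circular section of diameter D = 1.26 m at depth y = 0.278 m, the central angle is θ = 2 arccos(1 − 2y/D) = 1.956 rad. Then A = (D²/8)(θ − sin θ) = 0.2042 m² and P = Dθ/2 = 1.232 m. Hydraulic radius R = A/P = 0.2042/1.232 = 0.1657 m. Q_A = (1/0.014)·0.2042·0.1657^(2/3)·√0.0025 = 0.2201 m³/s.
Channel B: Flow area A = b·y = 1.31 × 1.26 = 1.651 m². Wetted perimeter P = b + 2y = 1.31 + 2×1.26 = 3.83 m. Hydraulic radius R = A/P = 1.651/3.83 = 0.431 m. Q_B = (1/0.014)·1.651·0.431^(2/3)·√0.0025 = 3.363 m³/s.
Q_A = 0.2201 m³/s vs Q_B = 3.363 m³/s, so channel B carries more.

channel B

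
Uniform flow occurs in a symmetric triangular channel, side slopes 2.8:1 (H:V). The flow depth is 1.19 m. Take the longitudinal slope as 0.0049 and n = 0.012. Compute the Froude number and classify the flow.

supercritical

For a triangular section with side slope z = 2.8: A = zy² = 2.8×1.19² = 3.965 m²; P = 2y√(1+z²) = 2×1.19×2.973 = 7.076 m.
Hydraulic radius R = A/P = 3.965/7.076 = 0.5603 m.
V = (1/n) R^(2/3) √S = (1/0.012) × 0.5603^(2/3) × √0.0049 = 3.965 m/s. Hydraulic depth D_h = A/T = 3.965/6.664 = 0.595 m.
Froude number Fr = V/√(g·D_h) = 3.965/√(9.81×0.595) = 1.64, which is greater than 1, so the flow is supercritical.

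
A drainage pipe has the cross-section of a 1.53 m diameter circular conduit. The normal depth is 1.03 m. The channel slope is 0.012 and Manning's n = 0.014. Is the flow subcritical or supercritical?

supercritical

For a circular section of diameter D = 1.53 m at depth y = 1.03 m, the central angle is θ = 2 arccos(1 − 2y/D) = 3.849 rad. Then A = (D²/8)(θ − sin θ) = 1.316 m² and P = Dθ/2 = 2.945 m.
Hydraulic radius R = A/P = 1.316/2.945 = 0.4471 m.
V = (1/n) R^(2/3) √S = (1/0.014) × 0.4471^(2/3) × √0.012 = 4.575 m/s. Hydraulic depth D_h = A/T = 1.316/1.435 = 0.9172 m.
Froude number Fr = V/√(g·D_h) = 4.575/√(9.81×0.9172) = 1.53, which is greater than 1, so the flow is supercritical.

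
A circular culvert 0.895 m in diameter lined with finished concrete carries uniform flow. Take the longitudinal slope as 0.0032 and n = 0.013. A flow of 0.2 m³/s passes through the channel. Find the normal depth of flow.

y_n = 0.27 m

Manning's equation rearranged: A R^(2/3) = nQ / (1·√S) = 0.013 × 0.2 / (√0.0032) = 0.04596.
At y = 0.318 m: A R^(2/3) = 0.06272 — high.
At y = 0.203 m: A R^(2/3) = 0.02616 — low.
At y = 0.27 m: A R^(2/3) = 0.0459 — matches.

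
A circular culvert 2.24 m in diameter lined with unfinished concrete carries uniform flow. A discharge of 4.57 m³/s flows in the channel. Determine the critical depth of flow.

y_c = 0.99 m

At critical depth, Q² T / (g A³) = 1, i.e. A³/T = Q²/g = 4.57²/9.81 = 2.129.
Try y = 1.12 m: A³/T = 3.415 — high.
Try y = 0.797 m: A³/T = 0.9261 — low.
Try y = 0.99 m: A³/T = 2.131 — close enough.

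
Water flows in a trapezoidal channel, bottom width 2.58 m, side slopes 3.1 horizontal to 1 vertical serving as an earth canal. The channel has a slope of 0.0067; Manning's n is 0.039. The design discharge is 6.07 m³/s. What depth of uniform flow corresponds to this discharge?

y_n = 0.84 m

Manning's equation rearranged: A R^(2/3) = nQ / (1·√S) = 0.039 × 6.07 / (√0.0067) = 2.892.
Trying y = 0.946 m: A R^(2/3) = 3.695 — too large.
Trying y = 0.84 m: A R^(2/3) = 2.89 — ≈ 2.892.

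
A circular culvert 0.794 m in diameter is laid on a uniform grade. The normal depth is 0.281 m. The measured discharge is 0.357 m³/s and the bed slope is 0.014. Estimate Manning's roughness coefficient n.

For a circular section of diameter D = 0.794 m at depth y = 0.281 m, the central angle is θ = 2 arccos(1 − 2y/D) = 2.549 rad. Then A = (D²/8)(θ − sin θ) = 0.1568 m² and P = Dθ/2 = 1.012 m.
Hydraulic radius R = A/P = 0.1568/1.012 = 0.155 m.
Rearranging Manning's equation: n = (1/Q) A R^(2/3) S^(1/2) = (1/0.357) × 0.1568 × 0.155^(2/3) × √0.014 = 0.015.

n = 0.015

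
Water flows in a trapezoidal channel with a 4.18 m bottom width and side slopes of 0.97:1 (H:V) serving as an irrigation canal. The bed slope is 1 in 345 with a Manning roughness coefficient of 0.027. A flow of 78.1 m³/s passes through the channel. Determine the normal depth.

Manning's equation rearranged: A R^(2/3) = nQ / (1·√S) = 0.027 × 78.1 / (√0.002899) = 39.17.
Try y = 2.47 m: A R^(2/3) = 20.98 — too small.
Try y = 3.9 m: A R^(2/3) = 50.34 — too large.
Try y = 3.43 m: A R^(2/3) = 39.15 — matches.

y_n = 3.43 m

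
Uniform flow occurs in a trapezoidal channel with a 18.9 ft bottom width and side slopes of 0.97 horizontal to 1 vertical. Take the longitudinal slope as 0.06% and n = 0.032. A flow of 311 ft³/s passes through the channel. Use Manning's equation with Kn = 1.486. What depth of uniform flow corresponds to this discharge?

y_n = 4.93 ft

Manning's equation rearranged: A R^(2/3) = nQ / (1.486·√S) = 0.032 × 311 / (1.486 × √0.0006) = 273.4.
At y = 3.45 ft: A R^(2/3) = 148.5 — too small.
At y = 4.93 ft: A R^(2/3) = 273.1 — ≈ 273.4.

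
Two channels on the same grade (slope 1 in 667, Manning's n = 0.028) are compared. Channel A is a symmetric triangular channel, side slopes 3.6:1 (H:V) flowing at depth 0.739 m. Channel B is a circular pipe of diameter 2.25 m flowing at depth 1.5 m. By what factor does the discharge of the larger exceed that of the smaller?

Channel A: For a triangular section with side slope z = 3.6: A = zy² = 3.6×0.739² = 1.966 m²; P = 2y√(1+z²) = 2×0.739×3.736 = 5.522 m. Hydraulic radius R = A/P = 1.966/5.522 = 0.356 m. Q_A = (1/0.028)·1.966·0.356^(2/3)·√0.001499 = 1.366 m³/s.
Channel B: For a circular section of diameter D = 2.25 m at depth y = 1.5 m, the central angle is θ = 2 arccos(1 − 2y/D) = 3.821 rad. Then A = (D²/8)(θ − sin θ) = 2.816 m² and P = Dθ/2 = 4.299 m. Hydraulic radius R = A/P = 2.816/4.299 = 0.655 m. Q_B = (1/0.028)·2.816·0.655^(2/3)·√0.001499 = 2.937 m³/s.
The larger discharge is 2.937 m³/s and the smaller is 1.366 m³/s; the ratio is 2.15.

2.15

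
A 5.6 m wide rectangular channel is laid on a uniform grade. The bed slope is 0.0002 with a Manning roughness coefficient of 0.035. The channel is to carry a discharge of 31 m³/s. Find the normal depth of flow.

y_n = 8.36 m

Manning's equation rearranged: A R^(2/3) = nQ / (1·√S) = 0.035 × 31 / (√0.0002) = 76.72.
Try y = 9.48 m: A R^(2/3) = 88.75 — high.
Try y = 8.36 m: A R^(2/3) = 76.71 — matches.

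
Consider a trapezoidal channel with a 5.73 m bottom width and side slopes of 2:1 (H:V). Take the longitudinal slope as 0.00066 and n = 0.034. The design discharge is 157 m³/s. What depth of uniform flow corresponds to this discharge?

y_n = 5.69 m

Manning's equation rearranged: A R^(2/3) = nQ / (1·√S) = 0.034 × 157 / (√0.00066) = 207.8.
Trying y = 6.52 m: A R^(2/3) = 282.5 — over.
Trying y = 4.21 m: A R^(2/3) = 107.5 — short.
Trying y = 5.69 m: A R^(2/3) = 208 — matches.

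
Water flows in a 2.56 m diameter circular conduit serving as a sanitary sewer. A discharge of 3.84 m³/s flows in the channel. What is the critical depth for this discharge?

At critical depth, Q² T / (g A³) = 1, i.e. A³/T = Q²/g = 3.84²/9.81 = 1.503.
Trying y = 0.766 m: A³/T = 0.9242 — low.
Trying y = 1.04 m: A³/T = 3.007 — high.
Trying y = 0.869 m: A³/T = 1.506 — matches.

y_c = 0.869 m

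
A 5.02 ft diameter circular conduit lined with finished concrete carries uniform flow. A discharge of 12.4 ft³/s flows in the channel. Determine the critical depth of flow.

At critical depth, Q² T / (g A³) = 1, i.e. A³/T = Q²/g = 12.4²/32.2 = 4.775.
Trying y = 0.852 ft: A³/T = 2.926 — too small.
Trying y = 1.21 ft: A³/T = 11.56 — too large.
Trying y = 0.965 ft: A³/T = 4.771 — close enough.

y_c = 0.965 ft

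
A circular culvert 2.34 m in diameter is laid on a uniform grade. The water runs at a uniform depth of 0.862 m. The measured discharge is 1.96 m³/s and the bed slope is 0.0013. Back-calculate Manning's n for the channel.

For a circular section of diameter D = 2.34 m at depth y = 0.862 m, the central angle is θ = 2 arccos(1 − 2y/D) = 2.609 rad. Then A = (D²/8)(θ − sin θ) = 1.438 m² and P = Dθ/2 = 3.052 m.
Hydraulic radius R = A/P = 1.438/3.052 = 0.4711 m.
Rearranging Manning's equation: n = (1/Q) A R^(2/3) S^(1/2) = (1/1.96) × 1.438 × 0.4711^(2/3) × √0.0013 = 0.016.

n = 0.016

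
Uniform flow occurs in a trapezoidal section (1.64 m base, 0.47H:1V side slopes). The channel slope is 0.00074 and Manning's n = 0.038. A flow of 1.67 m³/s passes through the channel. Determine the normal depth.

y_n = 1.35 m

Manning's equation rearranged: A R^(2/3) = nQ / (1·√S) = 0.038 × 1.67 / (√0.00074) = 2.333.
At y = 1.12 m: A R^(2/3) = 1.706 — low.
At y = 1.72 m: A R^(2/3) = 3.55 — high.
At y = 1.35 m: A R^(2/3) = 2.337 — matches.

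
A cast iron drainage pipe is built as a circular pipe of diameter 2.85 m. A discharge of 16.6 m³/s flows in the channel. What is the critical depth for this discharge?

At critical depth, Q² T / (g A³) = 1, i.e. A³/T = Q²/g = 16.6²/9.81 = 28.09.
At y = 1.24 m: A³/T = 6.69 — too small.
At y = 2.29 m: A³/T = 73.21 — too large.
At y = 1.8 m: A³/T = 27.84 — close enough.

y_c = 1.8 m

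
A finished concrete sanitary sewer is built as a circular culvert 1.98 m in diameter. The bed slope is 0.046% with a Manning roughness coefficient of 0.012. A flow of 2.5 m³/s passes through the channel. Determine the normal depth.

y_n = 1.25 m

Manning's equation rearranged: A R^(2/3) = nQ / (1·√S) = 0.012 × 2.5 / (√0.00046) = 1.399.
Trying y = 1.02 m: A R^(2/3) = 1.013 — low.
Trying y = 1.38 m: A R^(2/3) = 1.604 — high.
Trying y = 1.25 m: A R^(2/3) = 1.397 — ≈ 1.399.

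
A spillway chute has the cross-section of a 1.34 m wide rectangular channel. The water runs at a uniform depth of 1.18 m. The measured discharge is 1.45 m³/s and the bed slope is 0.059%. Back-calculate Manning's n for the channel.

Flow area A = b·y = 1.34 × 1.18 = 1.581 m². Wetted perimeter P = b + 2y = 1.34 + 2×1.18 = 3.7 m.
Hydraulic radius R = A/P = 1.581/3.7 = 0.4274 m.
Rearranging Manning's equation: n = (1/Q) A R^(2/3) S^(1/2) = (1/1.45) × 1.581 × 0.4274^(2/3) × √0.00059 = 0.015.

n = 0.015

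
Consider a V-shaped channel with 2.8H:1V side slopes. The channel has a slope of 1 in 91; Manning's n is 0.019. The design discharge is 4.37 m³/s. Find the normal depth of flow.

y_n = 0.752 m

Manning's equation rearranged: A R^(2/3) = nQ / (1·√S) = 0.019 × 4.37 / (√0.01099) = 0.7921.
Trying y = 0.515 m: A R^(2/3) = 0.2888 — too small.
Trying y = 0.817 m: A R^(2/3) = 0.9886 — too large.
Trying y = 0.752 m: A R^(2/3) = 0.7925 — ≈ 0.7921.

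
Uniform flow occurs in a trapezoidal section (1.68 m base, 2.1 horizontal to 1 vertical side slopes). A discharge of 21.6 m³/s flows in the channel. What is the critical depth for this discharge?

y_c = 1.5 m

At critical depth, Q² T / (g A³) = 1, i.e. A³/T = Q²/g = 21.6²/9.81 = 47.56.
Try y = 1.19 m: A³/T = 18.42 — short.
Try y = 1.68 m: A³/T = 76.67 — over.
Try y = 1.5 m: A³/T = 47.66 — matches.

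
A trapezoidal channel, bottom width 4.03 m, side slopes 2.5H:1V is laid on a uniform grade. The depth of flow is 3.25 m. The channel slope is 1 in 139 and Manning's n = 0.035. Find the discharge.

With bottom width b = 4.03 m and side slope z = 2.5: A = (b + zy)y = (4.03 + 2.5×3.25)×3.25 = 39.5 m²; P = b + 2y√(1+z²) = 4.03 + 2×3.25×2.693 = 21.53 m.
Hydraulic radius R = A/P = 39.5/21.53 = 1.835 m.
Manning's equation: Q = (1/n) A R^(2/3) S^(1/2) = (1/0.035) × 39.5 × 1.835^(2/3) × 0.007194^(1/2) = 143 m³/s.

Q = 143 m³/s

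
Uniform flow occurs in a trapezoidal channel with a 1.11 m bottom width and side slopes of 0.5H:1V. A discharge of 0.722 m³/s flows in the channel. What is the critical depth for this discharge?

At critical depth, Q² T / (g A³) = 1, i.e. A³/T = Q²/g = 0.722²/9.81 = 0.05314.
Trying y = 0.363 m: A³/T = 0.06995 — over.
Trying y = 0.26 m: A³/T = 0.02446 — short.
Trying y = 0.333 m: A³/T = 0.05323 — ≈ 0.05314.

y_c = 0.333 m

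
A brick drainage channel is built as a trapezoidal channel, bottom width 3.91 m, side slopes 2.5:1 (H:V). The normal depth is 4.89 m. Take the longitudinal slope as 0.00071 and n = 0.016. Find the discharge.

Q = 249 m³/s

With bottom width b = 3.91 m and side slope z = 2.5: A = (b + zy)y = (3.91 + 2.5×4.89)×4.89 = 78.9 m²; P = b + 2y√(1+z²) = 3.91 + 2×4.89×2.693 = 30.24 m.
Hydraulic radius R = A/P = 78.9/30.24 = 2.609 m.
Manning's equation: Q = (1/n) A R^(2/3) S^(1/2) = (1/0.016) × 78.9 × 2.609^(2/3) × 0.00071^(1/2) = 249 m³/s.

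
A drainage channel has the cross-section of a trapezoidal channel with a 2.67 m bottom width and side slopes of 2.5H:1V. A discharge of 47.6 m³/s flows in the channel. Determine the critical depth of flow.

At critical depth, Q² T / (g A³) = 1, i.e. A³/T = Q²/g = 47.6²/9.81 = 231.
Trying y = 2.15 m: A³/T = 385.6 — too large.
Trying y = 1.43 m: A³/T = 72.53 — too small.
Trying y = 1.9 m: A³/T = 230.2 — ≈ 231.

y_c = 1.9 m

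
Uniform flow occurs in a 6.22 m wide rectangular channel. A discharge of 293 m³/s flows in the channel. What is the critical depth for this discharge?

y_c = 6.09 m

For a rectangular channel, critical depth y_c = (q²/g)^(1/3) where q = Q/b = 293/6.22 = 47.11 m²/s.
So y_c = (47.11²/9.81)^(1/3) = 6.09 m.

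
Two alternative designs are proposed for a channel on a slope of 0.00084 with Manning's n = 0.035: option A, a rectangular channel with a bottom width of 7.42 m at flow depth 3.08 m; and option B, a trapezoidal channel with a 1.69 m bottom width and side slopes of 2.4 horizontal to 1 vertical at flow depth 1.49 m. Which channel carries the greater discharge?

channel A

Channel A: Flow area A = b·y = 7.42 × 3.08 = 22.85 m². Wetted perimeter P = b + 2y = 7.42 + 2×3.08 = 13.58 m. Hydraulic radius R = A/P = 22.85/13.58 = 1.683 m. Q_A = (1/0.035)·22.85·1.683^(2/3)·√0.00084 = 26.77 m³/s.
Channel B: With bottom width b = 1.69 m and side slope z = 2.4: A = (b + zy)y = (1.69 + 2.4×1.49)×1.49 = 7.846 m²; P = b + 2y√(1+z²) = 1.69 + 2×1.49×2.6 = 9.438 m. Hydraulic radius R = A/P = 7.846/9.438 = 0.8314 m. Q_B = (1/0.035)·7.846·0.8314^(2/3)·√0.00084 = 5.745 m³/s.
Q_A = 26.77 m³/s vs Q_B = 5.745 m³/s, so channel A carries more.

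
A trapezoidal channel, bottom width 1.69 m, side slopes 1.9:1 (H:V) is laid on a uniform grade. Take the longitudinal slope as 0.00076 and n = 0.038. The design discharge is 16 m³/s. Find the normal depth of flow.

y_n = 2.66 m

Manning's equation rearranged: A R^(2/3) = nQ / (1·√S) = 0.038 × 16 / (√0.00076) = 22.05.
Try y = 2.12 m: A R^(2/3) = 13.1 — short.
Try y = 3.23 m: A R^(2/3) = 34.94 — over.
Try y = 2.66 m: A R^(2/3) = 22.11 — matches.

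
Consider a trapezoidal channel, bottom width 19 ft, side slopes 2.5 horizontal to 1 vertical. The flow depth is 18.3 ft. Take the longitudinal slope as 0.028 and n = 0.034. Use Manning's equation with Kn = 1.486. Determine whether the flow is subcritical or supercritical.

supercritical

With bottom width b = 19 ft and side slope z = 2.5: A = (b + zy)y = (19 + 2.5×18.3)×18.3 = 1185 ft²; P = b + 2y√(1+z²) = 19 + 2×18.3×2.693 = 117.5 ft.
Hydraulic radius R = A/P = 1185/117.5 = 10.08 ft.
V = (1.486/n) R^(2/3) √S = (1.486/0.034) × 10.08^(2/3) × √0.028 = 34.13 ft/s. Hydraulic depth D_h = A/T = 1185/110.5 = 10.72 ft.
Froude number Fr = V/√(g·D_h) = 34.13/√(32.2×10.72) = 1.84, which is greater than 1, so the flow is supercritical.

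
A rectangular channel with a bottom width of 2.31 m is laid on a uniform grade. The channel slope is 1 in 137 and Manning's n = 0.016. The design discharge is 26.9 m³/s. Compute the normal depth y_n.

Manning's equation rearranged: A R^(2/3) = nQ / (1·√S) = 0.016 × 26.9 / (√0.007299) = 5.038.
At y = 2.76 m: A R^(2/3) = 5.559 — over.
At y = 2.54 m: A R^(2/3) = 5.031 — matches.

y_n = 2.54 m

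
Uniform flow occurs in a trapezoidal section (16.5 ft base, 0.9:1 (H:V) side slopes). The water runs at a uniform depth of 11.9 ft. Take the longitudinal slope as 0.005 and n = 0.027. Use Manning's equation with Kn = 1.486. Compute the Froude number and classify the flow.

With bottom width b = 16.5 ft and side slope z = 0.9: A = (b + zy)y = (16.5 + 0.9×11.9)×11.9 = 323.8 ft²; P = b + 2y√(1+z²) = 16.5 + 2×11.9×1.345 = 48.52 ft.
Hydraulic radius R = A/P = 323.8/48.52 = 6.674 ft.
V = (1.486/n) R^(2/3) √S = (1.486/0.027) × 6.674^(2/3) × √0.005 = 13.79 ft/s. Hydraulic depth D_h = A/T = 323.8/37.92 = 8.539 ft.
Froude number Fr = V/√(g·D_h) = 13.79/√(32.2×8.539) = 0.832, which is less than 1, so the flow is subcritical.

subcritical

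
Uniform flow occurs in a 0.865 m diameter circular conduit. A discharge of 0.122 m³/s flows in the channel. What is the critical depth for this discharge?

y_c = 0.201 m

At critical depth, Q² T / (g A³) = 1, i.e. A³/T = Q²/g = 0.122²/9.81 = 0.001517.
Trying y = 0.147 m: A³/T = 0.0004467 — too small.
Trying y = 0.255 m: A³/T = 0.003842 — too large.
Trying y = 0.201 m: A³/T = 0.001522 — close enough.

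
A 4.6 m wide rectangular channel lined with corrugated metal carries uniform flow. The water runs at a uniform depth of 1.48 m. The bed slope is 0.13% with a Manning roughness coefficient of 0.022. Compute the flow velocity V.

Flow area A = b·y = 4.6 × 1.48 = 6.808 m². Wetted perimeter P = b + 2y = 4.6 + 2×1.48 = 7.56 m.
Hydraulic radius R = A/P = 6.808/7.56 = 0.9005 m.
From Manning's equation, V = (1/n) R^(2/3) S^(1/2) = (1/0.022) × 0.9005^(2/3) × 0.0013^(1/2) = 1.53 m/s.

V = 1.53 m/s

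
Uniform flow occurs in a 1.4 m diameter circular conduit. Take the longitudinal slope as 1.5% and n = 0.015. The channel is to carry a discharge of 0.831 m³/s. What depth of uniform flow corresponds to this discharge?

Manning's equation rearranged: A R^(2/3) = nQ / (1·√S) = 0.015 × 0.831 / (√0.015) = 0.1018.
Trying y = 0.251 m: A R^(2/3) = 0.0536 — low.
Trying y = 0.374 m: A R^(2/3) = 0.1194 — high.
Trying y = 0.345 m: A R^(2/3) = 0.1018 — close enough.

y_n = 0.345 m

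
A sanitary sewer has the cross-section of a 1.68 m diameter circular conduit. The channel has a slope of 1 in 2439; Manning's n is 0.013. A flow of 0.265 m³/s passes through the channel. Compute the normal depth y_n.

y_n = 0.42 m

Manning's equation rearranged: A R^(2/3) = nQ / (1·√S) = 0.013 × 0.265 / (√0.00041) = 0.1701.
Trying y = 0.473 m: A R^(2/3) = 0.2152 — over.
Trying y = 0.307 m: A R^(2/3) = 0.09062 — short.
Trying y = 0.42 m: A R^(2/3) = 0.1703 — close enough.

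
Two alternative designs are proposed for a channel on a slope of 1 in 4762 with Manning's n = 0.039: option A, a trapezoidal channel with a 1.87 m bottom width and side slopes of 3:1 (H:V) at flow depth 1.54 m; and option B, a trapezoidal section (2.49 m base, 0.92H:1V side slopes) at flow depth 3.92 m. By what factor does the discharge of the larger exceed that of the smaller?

Channel A: With bottom width b = 1.87 m and side slope z = 3: A = (b + zy)y = (1.87 + 3×1.54)×1.54 = 9.995 m²; P = b + 2y√(1+z²) = 1.87 + 2×1.54×3.162 = 11.61 m. Hydraulic radius R = A/P = 9.995/11.61 = 0.8609 m. Q_A = (1/0.039)·9.995·0.8609^(2/3)·√0.00021 = 3.361 m³/s.
Channel B: With bottom width b = 2.49 m and side slope z = 0.92: A = (b + zy)y = (2.49 + 0.92×3.92)×3.92 = 23.9 m²; P = b + 2y√(1+z²) = 2.49 + 2×3.92×1.359 = 13.14 m. Hydraulic radius R = A/P = 23.9/13.14 = 1.818 m. Q_B = (1/0.039)·23.9·1.818^(2/3)·√0.00021 = 13.23 m³/s.
The larger discharge is 13.23 m³/s and the smaller is 3.361 m³/s; the ratio is 3.94.

3.94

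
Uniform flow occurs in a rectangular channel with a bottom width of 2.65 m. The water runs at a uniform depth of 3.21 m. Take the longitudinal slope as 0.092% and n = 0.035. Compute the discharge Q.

Flow area A = b·y = 2.65 × 3.21 = 8.506 m². Wetted perimeter P = b + 2y = 2.65 + 2×3.21 = 9.07 m.
Hydraulic radius R = A/P = 8.506/9.07 = 0.9379 m.
Manning's equation: Q = (1/n) A R^(2/3) S^(1/2) = (1/0.035) × 8.506 × 0.9379^(2/3) × 0.00092^(1/2) = 7.06 m³/s.

Q = 7.06 m³/s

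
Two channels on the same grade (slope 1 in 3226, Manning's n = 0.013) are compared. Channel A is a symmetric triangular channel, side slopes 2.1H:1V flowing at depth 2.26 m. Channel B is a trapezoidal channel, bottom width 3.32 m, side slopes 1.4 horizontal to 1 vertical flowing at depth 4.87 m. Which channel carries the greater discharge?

channel B

Channel A: For a triangular section with side slope z = 2.1: A = zy² = 2.1×2.26² = 10.73 m²; P = 2y√(1+z²) = 2×2.26×2.326 = 10.51 m. Hydraulic radius R = A/P = 10.73/10.51 = 1.02 m. Q_A = (1/0.013)·10.73·1.02^(2/3)·√0.00031 = 14.72 m³/s.
Channel B: With bottom width b = 3.32 m and side slope z = 1.4: A = (b + zy)y = (3.32 + 1.4×4.87)×4.87 = 49.37 m²; P = b + 2y√(1+z²) = 3.32 + 2×4.87×1.72 = 20.08 m. Hydraulic radius R = A/P = 49.37/20.08 = 2.459 m. Q_B = (1/0.013)·49.37·2.459^(2/3)·√0.00031 = 121.8 m³/s.
Q_A = 14.72 m³/s vs Q_B = 121.8 m³/s, so channel B carries more.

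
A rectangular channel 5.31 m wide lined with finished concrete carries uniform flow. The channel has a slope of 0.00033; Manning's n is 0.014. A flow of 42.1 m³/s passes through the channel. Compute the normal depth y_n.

y_n = 4.37 m

Manning's equation rearranged: A R^(2/3) = nQ / (1·√S) = 0.014 × 42.1 / (√0.00033) = 32.45.
Try y = 5.49 m: A R^(2/3) = 42.97 — over.
Try y = 3.01 m: A R^(2/3) = 20.1 — short.
Try y = 4.37 m: A R^(2/3) = 32.42 — ≈ 32.45.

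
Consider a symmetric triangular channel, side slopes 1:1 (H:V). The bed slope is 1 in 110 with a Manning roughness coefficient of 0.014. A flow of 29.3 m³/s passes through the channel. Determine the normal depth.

Manning's equation rearranged: A R^(2/3) = nQ / (1·√S) = 0.014 × 29.3 / (√0.009091) = 4.302.
Try y = 2.7 m: A R^(2/3) = 7.068 — high.
Try y = 2.24 m: A R^(2/3) = 4.295 — matches.

y_n = 2.24 m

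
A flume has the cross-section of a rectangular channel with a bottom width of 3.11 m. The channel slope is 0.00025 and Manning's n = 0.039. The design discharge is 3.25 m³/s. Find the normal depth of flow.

Manning's equation rearranged: A R^(2/3) = nQ / (1·√S) = 0.039 × 3.25 / (√0.00025) = 8.016.
At y = 3.21 m: A R^(2/3) = 10.3 — over.
At y = 2.04 m: A R^(2/3) = 5.837 — short.
At y = 2.62 m: A R^(2/3) = 8.016 — ≈ 8.016.

y_n = 2.62 m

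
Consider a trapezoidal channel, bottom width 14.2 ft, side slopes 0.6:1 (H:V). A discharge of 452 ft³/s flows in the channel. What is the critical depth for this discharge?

y_c = 3.02 ft

At critical depth, Q² T / (g A³) = 1, i.e. A³/T = Q²/g = 452²/32.2 = 6345.
Try y = 2.33 ft: A³/T = 2824 — too small.
Try y = 3.59 ft: A³/T = 10930 — too large.
Try y = 3.02 ft: A³/T = 6344 — ≈ 6345.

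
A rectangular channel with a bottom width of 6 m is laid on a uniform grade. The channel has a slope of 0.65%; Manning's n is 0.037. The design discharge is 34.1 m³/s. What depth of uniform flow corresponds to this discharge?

Manning's equation rearranged: A R^(2/3) = nQ / (1·√S) = 0.037 × 34.1 / (√0.0065) = 15.65.
Trying y = 2.66 m: A R^(2/3) = 20.07 — over.
Trying y = 1.88 m: A R^(2/3) = 12.42 — short.
Trying y = 2.22 m: A R^(2/3) = 15.67 — ≈ 15.65.

y_n = 2.22 m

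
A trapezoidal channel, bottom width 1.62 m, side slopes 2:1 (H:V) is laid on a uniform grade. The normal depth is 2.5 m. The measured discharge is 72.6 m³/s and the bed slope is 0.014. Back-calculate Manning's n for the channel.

With bottom width b = 1.62 m and side slope z = 2: A = (b + zy)y = (1.62 + 2×2.5)×2.5 = 16.55 m²; P = b + 2y√(1+z²) = 1.62 + 2×2.5×2.236 = 12.8 m.
Hydraulic radius R = A/P = 16.55/12.8 = 1.293 m.
Rearranging Manning's equation: n = (1/Q) A R^(2/3) S^(1/2) = (1/72.6) × 16.55 × 1.293^(2/3) × √0.014 = 0.032.

n = 0.032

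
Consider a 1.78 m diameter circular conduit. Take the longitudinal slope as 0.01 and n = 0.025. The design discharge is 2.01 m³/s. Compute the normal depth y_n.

Manning's equation rearranged: A R^(2/3) = nQ / (1·√S) = 0.025 × 2.01 / (√0.01) = 0.5025.
Try y = 0.581 m: A R^(2/3) = 0.3341 — short.
Try y = 0.798 m: A R^(2/3) = 0.6002 — over.
Try y = 0.723 m: A R^(2/3) = 0.5027 — ≈ 0.5025.

y_n = 0.723 m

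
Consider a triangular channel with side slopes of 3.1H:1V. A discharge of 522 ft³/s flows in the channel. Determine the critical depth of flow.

At critical depth, Q² T / (g A³) = 1, i.e. A³/T = Q²/g = 522²/32.2 = 8462.
Try y = 5.54 ft: A³/T = 25080 — too large.
Try y = 3.61 ft: A³/T = 2946 — too small.
Try y = 4.46 ft: A³/T = 8479 — matches.

y_c = 4.46 ft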